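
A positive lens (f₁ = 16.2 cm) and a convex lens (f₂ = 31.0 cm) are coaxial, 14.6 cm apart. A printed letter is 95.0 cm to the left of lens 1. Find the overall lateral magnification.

m = -0.177

Lens 1: 1/d_i1 = 1/(16.2) − 1/(95.0) = 0.05120, so d_i1 = 19.53 cm; m₁ = −d_i1/d_o1 = -0.2056.
d_o2 = 14.6 − (19.53) = -4.930 cm (virtual object).
Lens 2: 1/d_i2 = 1/(31.0) − 1/(-4.930) = 0.2351, so d_i2 = 4.254 cm; m₂ = −d_i2/d_o2 = +0.8628.
m = m₁·m₂ = (-0.2056)(+0.8628) = -0.177.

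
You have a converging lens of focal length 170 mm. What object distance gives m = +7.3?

147 mm

m = −d_i/d_o ⇒ d_i = −m·d_o.
1/f = 1/d_o + 1/d_i = 1/d_o − 1/(m·d_o) = (1 − 1/m)/d_o, so d_o = f(1 − 1/m) = (170.0)(1 − 1/(+7.3)) = 147 mm.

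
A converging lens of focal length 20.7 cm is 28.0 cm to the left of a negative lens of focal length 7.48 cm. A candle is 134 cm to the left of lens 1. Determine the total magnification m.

m = -0.124

Lens 1: 1/d_i1 = 1/(20.7) − 1/(134) = 0.04085, so d_i1 = 24.48 cm; m₁ = −d_i1/d_o1 = -0.1827.
d_o2 = 28.0 − (24.48) = 3.520 cm.
f₂ = −7.48 cm (diverging).
Lens 2: 1/d_i2 = 1/(-7.48) − 1/(3.520) = -0.4178, so d_i2 = -2.394 cm; m₂ = −d_i2/d_o2 = +0.6800.
m = m₁·m₂ = (-0.1827)(+0.6800) = -0.124.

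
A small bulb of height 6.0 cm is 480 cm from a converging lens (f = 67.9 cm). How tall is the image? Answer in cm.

1/d_i = 1/f − 1/d_o = 1/(67.90) − 1/(480) = 0.01264, so d_i = 79.09 cm.
m = −d_i/d_o = -0.1648.
|h_i| = |m|·h_o = 0.1648 × 6.0 = 0.989 cm. The image is real, inverted and reduced, on the far side of the lens.

0.989 cm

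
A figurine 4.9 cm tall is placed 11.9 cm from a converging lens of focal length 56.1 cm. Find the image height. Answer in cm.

6.22 cm

1/d_i = 1/f − 1/d_o = 1/(56.10) − 1/(11.9) = -0.06621, so d_i = -15.10 cm.
m = −d_i/d_o = +1.269.
|h_i| = |m|·h_o = 1.269 × 4.9 = 6.22 cm. The image is virtual, upright and enlarged, on the same side as the object.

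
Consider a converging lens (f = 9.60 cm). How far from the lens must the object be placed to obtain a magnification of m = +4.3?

m = −d_i/d_o ⇒ d_i = −m·d_o.
1/f = 1/d_o + 1/d_i = 1/d_o − 1/(m·d_o) = (1 − 1/m)/d_o, so d_o = f(1 − 1/m) = (9.600)(1 − 1/(+4.3)) = 7.37 cm.

7.37 cm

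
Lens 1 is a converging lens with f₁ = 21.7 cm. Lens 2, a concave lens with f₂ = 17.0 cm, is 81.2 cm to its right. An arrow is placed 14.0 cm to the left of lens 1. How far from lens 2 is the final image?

Lens 1: 1/d_i1 = 1/f₁ − 1/d_o1 = 1/(21.7) − 1/(14.0) = -0.02535, so d_i1 = -39.45 cm.
The intermediate image is 39.45 cm to the left of lens 1 (virtual), which is 81.2 − (-39.45) = 120.7 cm to the left of lens 2, so d_o2 = +120.7 cm.
Lens 2 is diverging, so f₂ = −17.0 cm.
Lens 2: 1/d_i2 = 1/f₂ − 1/d_o2 = 1/(-17.0) − 1/(120.7) = -0.06711, so d_i2 = -14.9 cm.
The final image is virtual, 14.9 cm to the left of lens 2 (overall magnification ≈ 0.35).

14.9 cm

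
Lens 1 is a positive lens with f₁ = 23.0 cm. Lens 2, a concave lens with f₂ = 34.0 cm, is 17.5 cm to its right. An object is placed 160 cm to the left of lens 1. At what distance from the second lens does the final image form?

12.9 cm

Lens 1: 1/d_i1 = 1/f₁ − 1/d_o1 = 1/(23.0) − 1/(160) = 0.03723, so d_i1 = 26.86 cm.
The intermediate image is 26.86 cm to the right of lens 1, which lies 9.360 cm to the right of lens 2 — a virtual object — so d_o2 = −9.360 cm.
Lens 2 is diverging, so f₂ = −34.0 cm.
Lens 2: 1/d_i2 = 1/f₂ − 1/d_o2 = 1/(-34.0) − 1/(-9.360) = 0.07743, so d_i2 = 12.9 cm.
The final image is real, 12.9 cm to the right of lens 2 (overall magnification ≈ -0.23).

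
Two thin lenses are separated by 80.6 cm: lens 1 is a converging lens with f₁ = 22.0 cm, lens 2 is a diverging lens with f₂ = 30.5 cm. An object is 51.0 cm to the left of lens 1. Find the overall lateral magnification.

m = -0.320

Lens 1: 1/d_i1 = 1/(22.0) − 1/(51.0) = 0.02585, so d_i1 = 38.69 cm; m₁ = −d_i1/d_o1 = -0.7586.
d_o2 = 80.6 − (38.69) = 41.91 cm.
f₂ = −30.5 cm (diverging).
Lens 2: 1/d_i2 = 1/(-30.5) − 1/(41.91) = -0.05665, so d_i2 = -17.65 cm; m₂ = −d_i2/d_o2 = +0.4212.
m = m₁·m₂ = (-0.7586)(+0.4212) = -0.320.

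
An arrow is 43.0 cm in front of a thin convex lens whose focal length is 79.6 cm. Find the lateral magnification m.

m = +2.17

1/d_i = 1/f − 1/d_o = 1/(79.60) − 1/(43.0) = -0.01069, so d_i = -93.52 cm.
m = −d_i/d_o = −(-93.52)/(43.0) = +2.17.
The image is virtual, upright and enlarged, on the same side as the object.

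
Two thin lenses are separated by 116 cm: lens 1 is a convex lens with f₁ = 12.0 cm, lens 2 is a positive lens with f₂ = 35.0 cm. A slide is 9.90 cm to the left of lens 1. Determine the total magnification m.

Lens 1: 1/d_i1 = 1/(12.0) − 1/(9.90) = -0.01768, so d_i1 = -56.57 cm; m₁ = −d_i1/d_o1 = +5.714.
d_o2 = 116 − (-56.57) = 172.6 cm.
Lens 2: 1/d_i2 = 1/(35.0) − 1/(172.6) = 0.02278, so d_i2 = 43.90 cm; m₂ = −d_i2/d_o2 = -0.2544.
m = m₁·m₂ = (+5.714)(-0.2544) = -1.45.

m = -1.45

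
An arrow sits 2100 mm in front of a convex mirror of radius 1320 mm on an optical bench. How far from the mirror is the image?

f = R/2 = 1320/2 = 660.0 mm; for a convex mirror, f = -660.0 mm.
Mirror equation: 1/s_i = 1/f − 1/s_o = 1/(-660.0) − 1/(2100) = -0.001515 − 0.0004762 = -0.001991, so s_i = -502 mm.
The image is virtual, upright and reduced, behind the mirror.

502 mm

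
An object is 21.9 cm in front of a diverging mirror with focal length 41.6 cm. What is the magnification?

For a diverging mirror, f = -41.6 cm.
1/d_i = 1/f − 1/d_o = 1/(-41.60) − 1/(21.9) = -0.06970, so d_i = -14.35 cm.
m = −d_i/d_o = −(-14.35)/(21.9) = +0.655.
The image is virtual, upright and reduced, behind the mirror.

m = +0.655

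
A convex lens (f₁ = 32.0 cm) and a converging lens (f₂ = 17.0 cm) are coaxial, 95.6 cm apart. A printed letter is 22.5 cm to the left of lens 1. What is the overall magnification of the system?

m = -0.371

Lens 1: 1/d_i1 = 1/(32.0) − 1/(22.5) = -0.01319, so d_i1 = -75.79 cm; m₁ = −d_i1/d_o1 = +3.368.
d_o2 = 95.6 − (-75.79) = 171.4 cm.
Lens 2: 1/d_i2 = 1/(17.0) − 1/(171.4) = 0.05299, so d_i2 = 18.87 cm; m₂ = −d_i2/d_o2 = -0.1101.
m = m₁·m₂ = (+3.368)(-0.1101) = -0.371.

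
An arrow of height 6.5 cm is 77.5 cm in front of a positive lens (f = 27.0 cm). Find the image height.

1/d_i = 1/f − 1/d_o = 1/(27.00) − 1/(77.5) = 0.02413, so d_i = 41.44 cm.
m = −d_i/d_o = -0.5347.
|h_i| = |m|·h_o = 0.5347 × 6.5 = 3.48 cm. The image is real, inverted and reduced, on the far side of the lens.

3.48 cm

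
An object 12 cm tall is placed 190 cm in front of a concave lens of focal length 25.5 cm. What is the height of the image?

1.42 cm

For a concave lens, f = -25.5 cm.
1/d_i = 1/f − 1/d_o = 1/(-25.50) − 1/(190) = -0.04448, so d_i = -22.48 cm.
m = −d_i/d_o = +0.1183.
|h_i| = |m|·h_o = 0.1183 × 12 = 1.42 cm. The image is virtual, upright and reduced, on the same side as the object.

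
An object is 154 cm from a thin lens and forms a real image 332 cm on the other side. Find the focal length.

f = 105 cm (converging)

Real image ⇒ d_i = +332 cm.
1/f = 1/d_o + 1/d_i = 1/(154) + 1/(332) = 0.009506, so f = 105 cm.
Since f is positive, the thin lens is converging.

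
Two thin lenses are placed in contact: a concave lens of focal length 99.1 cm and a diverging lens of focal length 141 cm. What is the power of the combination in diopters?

P = -1.72 D

P₁ = 1/f₁ = 1/(-0.991 m) = -1.009 D; P₂ = 1/f₂ = 1/(-1.41 m) = -0.7092 D.
For thin lenses in contact, P = P₁ + P₂ = (-1.009) + (-0.7092) = -1.72 D.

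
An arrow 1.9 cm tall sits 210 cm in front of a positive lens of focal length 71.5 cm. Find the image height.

1/d_i = 1/f − 1/d_o = 1/(71.50) − 1/(210) = 0.009224, so d_i = 108.4 cm.
m = −d_i/d_o = -0.5162.
|h_i| = |m|·h_o = 0.5162 × 1.9 = 0.981 cm. The image is real, inverted and reduced, on the far side of the lens.

0.981 cm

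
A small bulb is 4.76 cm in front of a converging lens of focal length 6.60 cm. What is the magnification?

1/d_i = 1/f − 1/d_o = 1/(6.600) − 1/(4.76) = -0.05857, so d_i = -17.07 cm.
m = −d_i/d_o = −(-17.07)/(4.76) = +3.59.
The image is virtual, upright and enlarged, on the same side as the object.

m = +3.59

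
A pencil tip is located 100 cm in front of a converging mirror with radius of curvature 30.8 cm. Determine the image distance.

f = R/2 = 30.8/2 = 15.40 cm.
Mirror equation: 1/s_i = 1/f − 1/s_o = 1/(15.40) − 1/(100) = 0.06494 − 0.01000 = 0.05494, so s_i = 18.2 cm.
The image is real, inverted and reduced, in front of the mirror.

18.2 cm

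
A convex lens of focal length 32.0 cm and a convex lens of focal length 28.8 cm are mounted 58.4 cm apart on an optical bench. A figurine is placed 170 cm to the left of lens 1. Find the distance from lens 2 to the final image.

Lens 1: 1/d_i1 = 1/f₁ − 1/d_o1 = 1/(32.0) − 1/(170) = 0.02537, so d_i1 = 39.42 cm.
The intermediate image is 39.42 cm to the right of lens 1, which is 58.4 − (39.42) = 18.98 cm to the left of lens 2, so d_o2 = +18.98 cm.
Lens 2: 1/d_i2 = 1/f₂ − 1/d_o2 = 1/(28.8) − 1/(18.98) = -0.01796, so d_i2 = -55.7 cm.
The final image is virtual, 55.7 cm to the left of lens 2 (overall magnification ≈ -0.68).

55.7 cm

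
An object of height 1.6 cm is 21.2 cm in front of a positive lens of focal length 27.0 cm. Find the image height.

7.45 cm

1/d_i = 1/f − 1/d_o = 1/(27.00) − 1/(21.2) = -0.01013, so d_i = -98.69 cm.
m = −d_i/d_o = +4.655.
|h_i| = |m|·h_o = 4.655 × 1.6 = 7.45 cm. The image is virtual, upright and enlarged, on the same side as the object.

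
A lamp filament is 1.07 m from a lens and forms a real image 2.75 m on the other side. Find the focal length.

f = 0.770 m (converging)

Real image ⇒ d_i = +2.75 m.
1/f = 1/d_o + 1/d_i = 1/(1.07) + 1/(2.75) = 1.298, so f = 0.770 m.
Since f is positive, the lens is converging.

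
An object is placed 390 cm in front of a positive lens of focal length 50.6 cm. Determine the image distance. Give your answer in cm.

Thin-lens equation: 1/s_i = 1/f − 1/s_o = 1/(50.60) − 1/(390) = 0.01976 − 0.002564 = 0.01720, so s_i = 58.1 cm.
The image is real, inverted and reduced, on the far side of the lens.

58.1 cm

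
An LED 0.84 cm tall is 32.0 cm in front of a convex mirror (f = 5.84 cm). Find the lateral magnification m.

For a convex mirror, f = -5.84 cm.
1/d_i = 1/f − 1/d_o = 1/(-5.840) − 1/(32.0) = -0.2025, so d_i = -4.939 cm.
m = −d_i/d_o = −(-4.939)/(32.0) = +0.154.
The image is virtual, upright and reduced, behind the mirror.

m = +0.154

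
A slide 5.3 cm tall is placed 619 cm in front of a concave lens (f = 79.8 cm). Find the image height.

For a concave lens, f = -79.8 cm.
1/d_i = 1/f − 1/d_o = 1/(-79.80) − 1/(619) = -0.01415, so d_i = -70.69 cm.
m = −d_i/d_o = +0.1142.
|h_i| = |m|·h_o = 0.1142 × 5.3 = 0.605 cm. The image is virtual, upright and reduced, on the same side as the object.

0.605 cm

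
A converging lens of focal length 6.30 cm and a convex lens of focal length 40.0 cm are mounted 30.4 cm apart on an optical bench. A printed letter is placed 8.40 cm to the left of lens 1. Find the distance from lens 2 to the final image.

Lens 1: 1/d_i1 = 1/f₁ − 1/d_o1 = 1/(6.30) − 1/(8.40) = 0.03968, so d_i1 = 25.20 cm.
The intermediate image is 25.20 cm to the right of lens 1, which is 30.4 − (25.20) = 5.200 cm to the left of lens 2, so d_o2 = +5.200 cm.
Lens 2: 1/d_i2 = 1/f₂ − 1/d_o2 = 1/(40.0) − 1/(5.200) = -0.1673, so d_i2 = -5.98 cm.
The final image is virtual, 5.98 cm to the left of lens 2 (overall magnification ≈ -3.4).

5.98 cm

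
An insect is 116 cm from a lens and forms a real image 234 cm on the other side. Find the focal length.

Real image ⇒ d_i = +234 cm.
1/f = 1/d_o + 1/d_i = 1/(116) + 1/(234) = 0.01289, so f = 77.6 cm.
Since f is positive, the lens is converging.

f = 77.6 cm (converging)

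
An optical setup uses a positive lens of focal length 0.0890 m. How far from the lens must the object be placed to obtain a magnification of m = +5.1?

m = −d_i/d_o ⇒ d_i = −m·d_o.
1/f = 1/d_o + 1/d_i = 1/d_o − 1/(m·d_o) = (1 − 1/m)/d_o, so d_o = f(1 − 1/m) = (0.08900)(1 − 1/(+5.1)) = 0.0715 m.

0.0715 m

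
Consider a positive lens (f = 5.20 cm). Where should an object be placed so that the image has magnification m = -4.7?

6.31 cm

m = −d_i/d_o ⇒ d_i = −m·d_o.
1/f = 1/d_o + 1/d_i = 1/d_o − 1/(m·d_o) = (1 − 1/m)/d_o, so d_o = f(1 − 1/m) = (5.200)(1 − 1/(-4.7)) = 6.31 cm.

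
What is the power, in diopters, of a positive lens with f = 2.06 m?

P = 1/f = 1/(2.06 m) = +0.485 D.

P = +0.485 D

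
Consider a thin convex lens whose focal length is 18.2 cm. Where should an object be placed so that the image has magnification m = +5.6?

m = −d_i/d_o ⇒ d_i = −m·d_o.
1/f = 1/d_o + 1/d_i = 1/d_o − 1/(m·d_o) = (1 − 1/m)/d_o, so d_o = f(1 − 1/m) = (18.20)(1 − 1/(+5.6)) = 14.9 cm.

14.9 cm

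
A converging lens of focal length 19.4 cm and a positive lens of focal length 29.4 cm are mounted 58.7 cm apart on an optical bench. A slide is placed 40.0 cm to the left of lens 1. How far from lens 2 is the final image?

73.9 cm

Lens 1: 1/d_i1 = 1/f₁ − 1/d_o1 = 1/(19.4) − 1/(40.0) = 0.02655, so d_i1 = 37.67 cm.
The intermediate image is 37.67 cm to the right of lens 1, which is 58.7 − (37.67) = 21.03 cm to the left of lens 2, so d_o2 = +21.03 cm.
Lens 2: 1/d_i2 = 1/f₂ − 1/d_o2 = 1/(29.4) − 1/(21.03) = -0.01354, so d_i2 = -73.9 cm.
The final image is virtual, 73.9 cm to the left of lens 2 (overall magnification ≈ -3.3).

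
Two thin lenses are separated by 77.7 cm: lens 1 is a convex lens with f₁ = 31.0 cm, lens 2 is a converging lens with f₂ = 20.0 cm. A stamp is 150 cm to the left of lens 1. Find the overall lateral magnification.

Lens 1: 1/d_i1 = 1/(31.0) − 1/(150) = 0.02559, so d_i1 = 39.08 cm; m₁ = −d_i1/d_o1 = -0.2605.
d_o2 = 77.7 − (39.08) = 38.62 cm.
Lens 2: 1/d_i2 = 1/(20.0) − 1/(38.62) = 0.02411, so d_i2 = 41.48 cm; m₂ = −d_i2/d_o2 = -1.074.
m = m₁·m₂ = (-0.2605)(-1.074) = +0.280.

m = +0.280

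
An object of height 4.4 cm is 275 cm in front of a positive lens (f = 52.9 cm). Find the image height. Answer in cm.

1/d_i = 1/f − 1/d_o = 1/(52.90) − 1/(275) = 0.01527, so d_i = 65.50 cm.
m = −d_i/d_o = -0.2382.
|h_i| = |m|·h_o = 0.2382 × 4.4 = 1.05 cm. The image is real, inverted and reduced, on the far side of the lens.

1.05 cm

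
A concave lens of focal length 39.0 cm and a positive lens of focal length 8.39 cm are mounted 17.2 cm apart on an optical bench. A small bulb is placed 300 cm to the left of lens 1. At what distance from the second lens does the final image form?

Lens 1 is diverging, so f₁ = −39.0 cm.
Lens 1: 1/d_i1 = 1/f₁ − 1/d_o1 = 1/(-39.0) − 1/(300) = -0.02897, so d_i1 = -34.51 cm.
The intermediate image is 34.51 cm to the left of lens 1 (virtual), which is 17.2 − (-34.51) = 51.71 cm to the left of lens 2, so d_o2 = +51.71 cm.
Lens 2: 1/d_i2 = 1/f₂ − 1/d_o2 = 1/(8.39) − 1/(51.71) = 0.09985, so d_i2 = 10.0 cm.
The final image is real, 10.0 cm to the right of lens 2 (overall magnification ≈ -0.022).

10.0 cm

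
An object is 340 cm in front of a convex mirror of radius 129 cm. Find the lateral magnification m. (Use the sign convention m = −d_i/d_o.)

f = R/2 = 129/2 = 64.50 cm; for a convex mirror, f = -64.50 cm.
1/d_i = 1/f − 1/d_o = 1/(-64.50) − 1/(340) = -0.01845, so d_i = -54.22 cm.
m = −d_i/d_o = −(-54.22)/(340) = +0.159.
The image is virtual, upright and reduced, behind the mirror.

m = +0.159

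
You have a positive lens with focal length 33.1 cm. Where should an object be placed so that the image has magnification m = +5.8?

m = −d_i/d_o ⇒ d_i = −m·d_o.
1/f = 1/d_o + 1/d_i = 1/d_o − 1/(m·d_o) = (1 − 1/m)/d_o, so d_o = f(1 − 1/m) = (33.10)(1 − 1/(+5.8)) = 27.4 cm.

27.4 cm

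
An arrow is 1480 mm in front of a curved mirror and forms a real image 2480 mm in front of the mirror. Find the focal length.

Real image ⇒ d_i = +2480 mm.
1/f = 1/d_o + 1/d_i = 1/(1480) + 1/(2480) = 0.001079, so f = 927 mm.
Since f is positive, the curved mirror is concave.

f = 927 mm (concave)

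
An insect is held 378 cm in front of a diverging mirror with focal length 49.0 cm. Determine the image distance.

43.4 cm

For a diverging mirror, f = -49.0 cm.
Mirror equation: 1/s_i = 1/f − 1/s_o = 1/(-49.00) − 1/(378) = -0.02041 − 0.002646 = -0.02305, so s_i = -43.4 cm.
The image is virtual, upright and reduced, behind the mirror.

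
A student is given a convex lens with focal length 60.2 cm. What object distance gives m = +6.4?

m = −d_i/d_o ⇒ d_i = −m·d_o.
1/f = 1/d_o + 1/d_i = 1/d_o − 1/(m·d_o) = (1 − 1/m)/d_o, so d_o = f(1 − 1/m) = (60.20)(1 − 1/(+6.4)) = 50.8 cm.

50.8 cm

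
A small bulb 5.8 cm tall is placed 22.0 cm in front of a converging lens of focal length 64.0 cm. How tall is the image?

8.84 cm

1/d_i = 1/f − 1/d_o = 1/(64.00) − 1/(22.0) = -0.02983, so d_i = -33.52 cm.
m = −d_i/d_o = +1.524.
|h_i| = |m|·h_o = 1.524 × 5.8 = 8.84 cm. The image is virtual, upright and enlarged, on the same side as the object.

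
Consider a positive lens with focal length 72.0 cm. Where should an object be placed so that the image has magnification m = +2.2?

39.3 cm

m = −d_i/d_o ⇒ d_i = −m·d_o.
1/f = 1/d_o + 1/d_i = 1/d_o − 1/(m·d_o) = (1 − 1/m)/d_o, so d_o = f(1 − 1/m) = (72.00)(1 − 1/(+2.2)) = 39.3 cm.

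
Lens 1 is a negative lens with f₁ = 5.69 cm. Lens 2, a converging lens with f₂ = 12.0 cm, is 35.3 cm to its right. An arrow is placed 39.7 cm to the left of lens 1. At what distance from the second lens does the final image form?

Lens 1 is diverging, so f₁ = −5.69 cm.
Lens 1: 1/d_i1 = 1/f₁ − 1/d_o1 = 1/(-5.69) − 1/(39.7) = -0.2009, so d_i1 = -4.977 cm.
The intermediate image is 4.977 cm to the left of lens 1 (virtual), which is 35.3 − (-4.977) = 40.28 cm to the left of lens 2, so d_o2 = +40.28 cm.
Lens 2: 1/d_i2 = 1/f₂ − 1/d_o2 = 1/(12.0) − 1/(40.28) = 0.05851, so d_i2 = 17.1 cm.
The final image is real, 17.1 cm to the right of lens 2 (overall magnification ≈ -0.053).

17.1 cm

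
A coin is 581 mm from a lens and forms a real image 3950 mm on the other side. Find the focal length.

Real image ⇒ d_i = +3950 mm.
1/f = 1/d_o + 1/d_i = 1/(581) + 1/(3950) = 0.001974, so f = 506 mm.
Since f is positive, the lens is converging.

f = 506 mm (converging)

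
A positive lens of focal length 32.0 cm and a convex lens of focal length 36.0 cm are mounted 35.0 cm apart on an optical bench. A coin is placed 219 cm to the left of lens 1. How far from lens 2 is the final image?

2.32 cm

Lens 1: 1/d_i1 = 1/f₁ − 1/d_o1 = 1/(32.0) − 1/(219) = 0.02668, so d_i1 = 37.48 cm.
The intermediate image is 37.48 cm to the right of lens 1, which lies 2.480 cm to the right of lens 2 — a virtual object — so d_o2 = −2.480 cm.
Lens 2: 1/d_i2 = 1/f₂ − 1/d_o2 = 1/(36.0) − 1/(-2.480) = 0.4310, so d_i2 = 2.32 cm.
The final image is real, 2.32 cm to the right of lens 2 (overall magnification ≈ -0.16).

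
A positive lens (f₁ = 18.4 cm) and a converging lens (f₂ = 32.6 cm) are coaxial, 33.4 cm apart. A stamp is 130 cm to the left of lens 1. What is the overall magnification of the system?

Lens 1: 1/d_i1 = 1/(18.4) − 1/(130) = 0.04666, so d_i1 = 21.43 cm; m₁ = −d_i1/d_o1 = -0.1648.
d_o2 = 33.4 − (21.43) = 11.97 cm.
Lens 2: 1/d_i2 = 1/(32.6) − 1/(11.97) = -0.05287, so d_i2 = -18.92 cm; m₂ = −d_i2/d_o2 = +1.580.
m = m₁·m₂ = (-0.1648)(+1.580) = -0.260.

m = -0.260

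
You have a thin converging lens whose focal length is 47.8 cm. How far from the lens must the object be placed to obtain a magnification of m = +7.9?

41.7 cm

m = −d_i/d_o ⇒ d_i = −m·d_o.
1/f = 1/d_o + 1/d_i = 1/d_o − 1/(m·d_o) = (1 − 1/m)/d_o, so d_o = f(1 − 1/m) = (47.80)(1 − 1/(+7.9)) = 41.7 cm.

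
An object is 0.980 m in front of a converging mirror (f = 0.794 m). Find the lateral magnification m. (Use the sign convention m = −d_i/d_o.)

1/d_i = 1/f − 1/d_o = 1/(0.7940) − 1/(0.980) = 0.2390, so d_i = 4.183 m.
m = −d_i/d_o = −(4.183)/(0.980) = -4.27.
The image is real, inverted and enlarged, in front of the mirror.

m = -4.27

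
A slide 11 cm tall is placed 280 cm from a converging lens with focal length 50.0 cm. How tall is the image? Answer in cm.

2.39 cm

1/d_i = 1/f − 1/d_o = 1/(50.00) − 1/(280) = 0.01643, so d_i = 60.87 cm.
m = −d_i/d_o = -0.2174.
|h_i| = |m|·h_o = 0.2174 × 11 = 2.39 cm. The image is real, inverted and reduced, on the far side of the lens.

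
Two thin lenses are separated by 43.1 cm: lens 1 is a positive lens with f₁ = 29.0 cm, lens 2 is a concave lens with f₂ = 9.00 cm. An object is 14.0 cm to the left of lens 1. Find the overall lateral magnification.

Lens 1: 1/d_i1 = 1/(29.0) − 1/(14.0) = -0.03695, so d_i1 = -27.07 cm; m₁ = −d_i1/d_o1 = +1.934.
d_o2 = 43.1 − (-27.07) = 70.17 cm.
f₂ = −9.00 cm (diverging).
Lens 2: 1/d_i2 = 1/(-9.00) − 1/(70.17) = -0.1254, so d_i2 = -7.977 cm; m₂ = −d_i2/d_o2 = +0.1137.
m = m₁·m₂ = (+1.934)(+0.1137) = +0.220.

m = +0.220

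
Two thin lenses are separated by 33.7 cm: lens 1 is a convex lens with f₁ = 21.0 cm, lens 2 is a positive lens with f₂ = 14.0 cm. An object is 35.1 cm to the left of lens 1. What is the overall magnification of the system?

m = -0.640

Lens 1: 1/d_i1 = 1/(21.0) − 1/(35.1) = 0.01913, so d_i1 = 52.28 cm; m₁ = −d_i1/d_o1 = -1.489.
d_o2 = 33.7 − (52.28) = -18.58 cm (virtual object).
Lens 2: 1/d_i2 = 1/(14.0) − 1/(-18.58) = 0.1252, so d_i2 = 7.984 cm; m₂ = −d_i2/d_o2 = +0.4297.
m = m₁·m₂ = (-1.489)(+0.4297) = -0.640.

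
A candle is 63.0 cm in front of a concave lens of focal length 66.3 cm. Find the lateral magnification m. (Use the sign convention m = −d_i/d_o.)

For a concave lens, f = -66.3 cm.
1/d_i = 1/f − 1/d_o = 1/(-66.30) − 1/(63.0) = -0.03096, so d_i = -32.30 cm.
m = −d_i/d_o = −(-32.30)/(63.0) = +0.513.
The image is virtual, upright and reduced, on the same side as the object.

m = +0.513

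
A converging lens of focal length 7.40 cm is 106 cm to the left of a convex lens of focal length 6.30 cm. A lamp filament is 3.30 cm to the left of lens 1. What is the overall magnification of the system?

m = -0.108

Lens 1: 1/d_i1 = 1/(7.40) − 1/(3.30) = -0.1679, so d_i1 = -5.956 cm; m₁ = −d_i1/d_o1 = +1.805.
d_o2 = 106 − (-5.956) = 112.0 cm.
Lens 2: 1/d_i2 = 1/(6.30) − 1/(112.0) = 0.1498, so d_i2 = 6.675 cm; m₂ = −d_i2/d_o2 = -0.05960.
m = m₁·m₂ = (+1.805)(-0.05960) = -0.108.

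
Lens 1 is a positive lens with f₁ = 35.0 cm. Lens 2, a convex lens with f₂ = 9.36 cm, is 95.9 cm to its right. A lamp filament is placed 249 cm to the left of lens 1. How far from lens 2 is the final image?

11.3 cm

Lens 1: 1/d_i1 = 1/f₁ − 1/d_o1 = 1/(35.0) − 1/(249) = 0.02456, so d_i1 = 40.72 cm.
The intermediate image is 40.72 cm to the right of lens 1, which is 95.9 − (40.72) = 55.18 cm to the left of lens 2, so d_o2 = +55.18 cm.
Lens 2: 1/d_i2 = 1/f₂ − 1/d_o2 = 1/(9.36) − 1/(55.18) = 0.08872, so d_i2 = 11.3 cm.
The final image is real, 11.3 cm to the right of lens 2 (overall magnification ≈ 0.033).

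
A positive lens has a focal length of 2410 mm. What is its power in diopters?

P = +0.415 D

f = 241 cm = 2.41 m.
P = 1/f = 1/(2.41 m) = +0.415 D.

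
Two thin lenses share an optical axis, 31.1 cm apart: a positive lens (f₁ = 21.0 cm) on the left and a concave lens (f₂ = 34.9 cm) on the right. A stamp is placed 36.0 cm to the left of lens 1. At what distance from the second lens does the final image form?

Lens 1: 1/d_i1 = 1/f₁ − 1/d_o1 = 1/(21.0) − 1/(36.0) = 0.01984, so d_i1 = 50.40 cm.
The intermediate image is 50.40 cm to the right of lens 1, which lies 19.30 cm to the right of lens 2 — a virtual object — so d_o2 = −19.30 cm.
Lens 2 is diverging, so f₂ = −34.9 cm.
Lens 2: 1/d_i2 = 1/f₂ − 1/d_o2 = 1/(-34.9) − 1/(-19.30) = 0.02316, so d_i2 = 43.2 cm.
The final image is real, 43.2 cm to the right of lens 2 (overall magnification ≈ -3.1).

43.2 cm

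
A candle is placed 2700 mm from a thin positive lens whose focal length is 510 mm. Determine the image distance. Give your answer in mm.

Thin-lens equation: 1/q = 1/f − 1/p = 1/(510.0) − 1/(2700) = 0.001961 − 0.0003704 = 0.001590, so q = 629 mm.
The image is real, inverted and reduced, on the far side of the lens.

629 mm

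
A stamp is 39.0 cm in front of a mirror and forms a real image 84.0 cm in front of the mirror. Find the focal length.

f = 26.6 cm (concave)

Real image ⇒ d_i = +84.0 cm.
1/f = 1/d_o + 1/d_i = 1/(39.0) + 1/(84.0) = 0.03755, so f = 26.6 cm.
Since f is positive, the mirror is concave.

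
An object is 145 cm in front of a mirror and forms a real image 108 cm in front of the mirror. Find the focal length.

f = 61.9 cm (concave)

Real image ⇒ d_i = +108 cm.
1/f = 1/d_o + 1/d_i = 1/(145) + 1/(108) = 0.01616, so f = 61.9 cm.
Since f is positive, the mirror is concave.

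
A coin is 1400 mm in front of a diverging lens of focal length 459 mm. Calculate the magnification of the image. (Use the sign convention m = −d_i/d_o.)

For a diverging lens, f = -459 mm.
1/d_i = 1/f − 1/d_o = 1/(-459.0) − 1/(1400) = -0.002893, so d_i = -345.7 mm.
m = −d_i/d_o = −(-345.7)/(1400) = +0.247.
The image is virtual, upright and reduced, on the same side as the object.

m = +0.247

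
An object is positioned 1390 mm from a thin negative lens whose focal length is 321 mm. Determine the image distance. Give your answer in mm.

For a negative lens, f = -321 mm.
Lens equation: 1/v = 1/f − 1/u = 1/(-321.0) − 1/(1390) = -0.003115 − 0.0007194 = -0.003835, so v = -261 mm.
The image is virtual, upright and reduced, on the same side as the object.

261 mm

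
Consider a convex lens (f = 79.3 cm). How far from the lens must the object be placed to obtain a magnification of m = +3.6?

m = −d_i/d_o ⇒ d_i = −m·d_o.
1/f = 1/d_o + 1/d_i = 1/d_o − 1/(m·d_o) = (1 − 1/m)/d_o, so d_o = f(1 − 1/m) = (79.30)(1 − 1/(+3.6)) = 57.3 cm.

57.3 cm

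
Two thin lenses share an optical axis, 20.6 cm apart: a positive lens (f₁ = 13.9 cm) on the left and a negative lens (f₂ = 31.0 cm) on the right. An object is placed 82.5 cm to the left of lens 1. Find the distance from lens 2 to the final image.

3.45 cm

Lens 1: 1/d_i1 = 1/f₁ − 1/d_o1 = 1/(13.9) − 1/(82.5) = 0.05982, so d_i1 = 16.72 cm.
The intermediate image is 16.72 cm to the right of lens 1, which is 20.6 − (16.72) = 3.880 cm to the left of lens 2, so d_o2 = +3.880 cm.
Lens 2 is diverging, so f₂ = −31.0 cm.
Lens 2: 1/d_i2 = 1/f₂ − 1/d_o2 = 1/(-31.0) − 1/(3.880) = -0.2900, so d_i2 = -3.45 cm.
The final image is virtual, 3.45 cm to the left of lens 2 (overall magnification ≈ -0.18).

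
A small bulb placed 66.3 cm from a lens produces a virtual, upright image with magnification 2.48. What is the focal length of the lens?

f = 111 cm (converging)

m = −d_i/d_o ⇒ d_i = −m·d_o = −(+2.48)·(66.3) = -164.4 cm.
1/f = 1/d_o + 1/d_i = 1/(66.3) + 1/(-164.4) = 0.009000, so f = 111 cm.
Since f is positive, the lens is converging.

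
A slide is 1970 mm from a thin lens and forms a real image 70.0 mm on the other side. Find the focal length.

f = 67.6 mm (converging)

Real image ⇒ d_i = +70.0 mm.
1/f = 1/d_o + 1/d_i = 1/(1970) + 1/(70.0) = 0.01479, so f = 67.6 mm.
Since f is positive, the thin lens is converging.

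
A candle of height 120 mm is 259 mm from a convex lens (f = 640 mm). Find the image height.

202 mm

1/d_i = 1/f − 1/d_o = 1/(640.0) − 1/(259) = -0.002299, so d_i = -435.1 mm.
m = −d_i/d_o = +1.680.
|h_i| = |m|·h_o = 1.680 × 120 = 202 mm. The image is virtual, upright and enlarged, on the same side as the object.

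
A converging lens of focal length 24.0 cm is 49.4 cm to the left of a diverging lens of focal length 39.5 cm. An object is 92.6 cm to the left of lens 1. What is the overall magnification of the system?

m = -0.245

Lens 1: 1/d_i1 = 1/(24.0) − 1/(92.6) = 0.03087, so d_i1 = 32.40 cm; m₁ = −d_i1/d_o1 = -0.3499.
d_o2 = 49.4 − (32.40) = 17.00 cm.
f₂ = −39.5 cm (diverging).
Lens 2: 1/d_i2 = 1/(-39.5) − 1/(17.00) = -0.08414, so d_i2 = -11.88 cm; m₂ = −d_i2/d_o2 = +0.6991.
m = m₁·m₂ = (-0.3499)(+0.6991) = -0.245.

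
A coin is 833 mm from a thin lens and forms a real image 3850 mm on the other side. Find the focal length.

Real image ⇒ d_i = +3850 mm.
1/f = 1/d_o + 1/d_i = 1/(833) + 1/(3850) = 0.001460, so f = 685 mm.
Since f is positive, the thin lens is converging.

f = 685 mm (converging)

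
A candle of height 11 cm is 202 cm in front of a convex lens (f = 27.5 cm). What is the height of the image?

1.73 cm

1/d_i = 1/f − 1/d_o = 1/(27.50) − 1/(202) = 0.03141, so d_i = 31.83 cm.
m = −d_i/d_o = -0.1576.
|h_i| = |m|·h_o = 0.1576 × 11 = 1.73 cm. The image is real, inverted and reduced, on the far side of the lens.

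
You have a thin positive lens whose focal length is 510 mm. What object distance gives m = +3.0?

340 mm

m = −d_i/d_o ⇒ d_i = −m·d_o.
1/f = 1/d_o + 1/d_i = 1/d_o − 1/(m·d_o) = (1 − 1/m)/d_o, so d_o = f(1 − 1/m) = (510.0)(1 − 1/(+3.0)) = 340 mm.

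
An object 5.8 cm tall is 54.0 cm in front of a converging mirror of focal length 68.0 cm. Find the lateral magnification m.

m = +4.86

1/d_i = 1/f − 1/d_o = 1/(68.00) − 1/(54.0) = -0.003813, so d_i = -262.3 cm.
m = −d_i/d_o = −(-262.3)/(54.0) = +4.86.
The image is virtual, upright and enlarged, behind the mirror.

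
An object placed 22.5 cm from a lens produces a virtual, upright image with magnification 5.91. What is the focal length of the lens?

m = −d_i/d_o ⇒ d_i = −m·d_o = −(+5.91)·(22.5) = -133.0 cm.
1/f = 1/d_o + 1/d_i = 1/(22.5) + 1/(-133.0) = 0.03693, so f = 27.1 cm.
Since f is positive, the lens is converging.

f = 27.1 cm (converging)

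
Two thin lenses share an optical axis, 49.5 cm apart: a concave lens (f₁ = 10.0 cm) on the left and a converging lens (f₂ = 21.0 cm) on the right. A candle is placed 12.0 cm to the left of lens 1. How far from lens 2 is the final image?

34.0 cm

Lens 1 is diverging, so f₁ = −10.0 cm.
Lens 1: 1/d_i1 = 1/f₁ − 1/d_o1 = 1/(-10.0) − 1/(12.0) = -0.1833, so d_i1 = -5.455 cm.
The intermediate image is 5.455 cm to the left of lens 1 (virtual), which is 49.5 − (-5.455) = 54.95 cm to the left of lens 2, so d_o2 = +54.95 cm.
Lens 2: 1/d_i2 = 1/f₂ − 1/d_o2 = 1/(21.0) − 1/(54.95) = 0.02942, so d_i2 = 34.0 cm.
The final image is real, 34.0 cm to the right of lens 2 (overall magnification ≈ -0.28).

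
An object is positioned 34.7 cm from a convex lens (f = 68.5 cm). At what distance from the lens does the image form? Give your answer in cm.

Lens equation: 1/q = 1/f − 1/p = 1/(68.50) − 1/(34.7) = 0.01460 − 0.02882 = -0.01422, so q = -70.3 cm.
The image is virtual, upright and enlarged, on the same side as the object.

70.3 cm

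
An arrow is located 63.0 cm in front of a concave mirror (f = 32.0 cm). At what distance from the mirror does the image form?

Mirror equation: 1/d_i = 1/f − 1/d_o = 1/(32.00) − 1/(63.0) = 0.03125 − 0.01587 = 0.01538, so d_i = 65.0 cm.
The image is real, inverted and enlarged, in front of the mirror.

65.0 cm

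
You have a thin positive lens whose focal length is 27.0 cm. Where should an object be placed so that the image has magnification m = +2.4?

15.7 cm

m = −d_i/d_o ⇒ d_i = −m·d_o.
1/f = 1/d_o + 1/d_i = 1/d_o − 1/(m·d_o) = (1 − 1/m)/d_o, so d_o = f(1 − 1/m) = (27.00)(1 − 1/(+2.4)) = 15.7 cm.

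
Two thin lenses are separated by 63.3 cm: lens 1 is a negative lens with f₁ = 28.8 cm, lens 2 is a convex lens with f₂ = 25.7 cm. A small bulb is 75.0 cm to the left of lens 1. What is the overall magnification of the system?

m = -0.122

f₁ = −28.8 cm (diverging).
Lens 1: 1/d_i1 = 1/(-28.8) − 1/(75.0) = -0.04806, so d_i1 = -20.81 cm; m₁ = −d_i1/d_o1 = +0.2775.
d_o2 = 63.3 − (-20.81) = 84.11 cm.
Lens 2: 1/d_i2 = 1/(25.7) − 1/(84.11) = 0.02702, so d_i2 = 37.01 cm; m₂ = −d_i2/d_o2 = -0.4400.
m = m₁·m₂ = (+0.2775)(-0.4400) = -0.122.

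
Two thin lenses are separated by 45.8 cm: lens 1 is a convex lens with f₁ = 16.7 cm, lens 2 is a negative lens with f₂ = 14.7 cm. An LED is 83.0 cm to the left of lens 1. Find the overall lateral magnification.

Lens 1: 1/d_i1 = 1/(16.7) − 1/(83.0) = 0.04783, so d_i1 = 20.91 cm; m₁ = −d_i1/d_o1 = -0.2519.
d_o2 = 45.8 − (20.91) = 24.89 cm.
f₂ = −14.7 cm (diverging).
Lens 2: 1/d_i2 = 1/(-14.7) − 1/(24.89) = -0.1082, so d_i2 = -9.242 cm; m₂ = −d_i2/d_o2 = +0.3713.
m = m₁·m₂ = (-0.2519)(+0.3713) = -0.0935.

m = -0.0935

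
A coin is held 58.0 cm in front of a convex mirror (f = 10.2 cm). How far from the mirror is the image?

8.67 cm

For a convex mirror, f = -10.2 cm.
Mirror equation: 1/d_i = 1/f − 1/d_o = 1/(-10.20) − 1/(58.0) = -0.09804 − 0.01724 = -0.1153, so d_i = -8.67 cm.
The image is virtual, upright and reduced, behind the mirror.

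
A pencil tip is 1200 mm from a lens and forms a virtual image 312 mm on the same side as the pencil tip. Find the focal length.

f = -422 mm (diverging)

Virtual image ⇒ d_i = −312 mm.
1/f = 1/d_o + 1/d_i = 1/(1200) + 1/(-312) = -0.002372, so f = -422 mm.
Since f is negative, the lens is diverging.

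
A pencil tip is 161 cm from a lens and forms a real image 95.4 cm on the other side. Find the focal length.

f = 59.9 cm (converging)

Real image ⇒ d_i = +95.4 cm.
1/f = 1/d_o + 1/d_i = 1/(161) + 1/(95.4) = 0.01669, so f = 59.9 cm.
Since f is positive, the lens is converging.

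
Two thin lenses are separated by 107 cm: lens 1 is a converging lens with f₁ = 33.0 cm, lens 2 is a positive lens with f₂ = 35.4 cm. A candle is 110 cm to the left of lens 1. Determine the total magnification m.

Lens 1: 1/d_i1 = 1/(33.0) − 1/(110) = 0.02121, so d_i1 = 47.14 cm; m₁ = −d_i1/d_o1 = -0.4285.
d_o2 = 107 − (47.14) = 59.86 cm.
Lens 2: 1/d_i2 = 1/(35.4) − 1/(59.86) = 0.01154, so d_i2 = 86.63 cm; m₂ = −d_i2/d_o2 = -1.447.
m = m₁·m₂ = (-0.4285)(-1.447) = +0.620.

m = +0.620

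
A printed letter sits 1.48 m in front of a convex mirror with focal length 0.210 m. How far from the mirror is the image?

For a convex mirror, f = -0.210 m.
Mirror equation: 1/s_i = 1/f − 1/s_o = 1/(-0.2100) − 1/(1.48) = -4.762 − 0.6757 = -5.438, so s_i = -0.184 m.
The image is virtual, upright and reduced, behind the mirror.

0.184 m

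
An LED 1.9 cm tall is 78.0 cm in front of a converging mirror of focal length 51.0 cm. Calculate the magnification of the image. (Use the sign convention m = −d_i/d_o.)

m = -1.89

1/d_i = 1/f − 1/d_o = 1/(51.00) − 1/(78.0) = 0.006787, so d_i = 147.3 cm.
m = −d_i/d_o = −(147.3)/(78.0) = -1.89.
The image is real, inverted and enlarged, in front of the mirror.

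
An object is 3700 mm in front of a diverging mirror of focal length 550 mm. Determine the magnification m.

For a diverging mirror, f = -550 mm.
1/d_i = 1/f − 1/d_o = 1/(-550.0) − 1/(3700) = -0.002088, so d_i = -478.8 mm.
m = −d_i/d_o = −(-478.8)/(3700) = +0.129.
The image is virtual, upright and reduced, behind the mirror.

m = +0.129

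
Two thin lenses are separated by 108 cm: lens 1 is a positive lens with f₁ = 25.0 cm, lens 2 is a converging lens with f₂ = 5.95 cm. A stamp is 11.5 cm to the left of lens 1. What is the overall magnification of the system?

m = -0.0893

Lens 1: 1/d_i1 = 1/(25.0) − 1/(11.5) = -0.04696, so d_i1 = -21.30 cm; m₁ = −d_i1/d_o1 = +1.852.
d_o2 = 108 − (-21.30) = 129.3 cm.
Lens 2: 1/d_i2 = 1/(5.95) − 1/(129.3) = 0.1603, so d_i2 = 6.237 cm; m₂ = −d_i2/d_o2 = -0.04824.
m = m₁·m₂ = (+1.852)(-0.04824) = -0.0893.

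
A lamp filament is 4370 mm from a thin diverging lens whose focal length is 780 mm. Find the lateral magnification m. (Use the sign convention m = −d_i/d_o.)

m = +0.151

For a diverging lens, f = -780 mm.
1/d_i = 1/f − 1/d_o = 1/(-780.0) − 1/(4370) = -0.001511, so d_i = -661.9 mm.
m = −d_i/d_o = −(-661.9)/(4370) = +0.151.
The image is virtual, upright and reduced, on the same side as the object.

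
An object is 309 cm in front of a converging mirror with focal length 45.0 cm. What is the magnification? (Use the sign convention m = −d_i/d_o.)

1/d_i = 1/f − 1/d_o = 1/(45.00) − 1/(309) = 0.01899, so d_i = 52.67 cm.
m = −d_i/d_o = −(52.67)/(309) = -0.170.
The image is real, inverted and reduced, in front of the mirror.

m = -0.170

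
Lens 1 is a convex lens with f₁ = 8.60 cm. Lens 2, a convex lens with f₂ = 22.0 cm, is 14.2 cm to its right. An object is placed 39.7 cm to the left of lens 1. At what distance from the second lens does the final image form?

3.77 cm

Lens 1: 1/d_i1 = 1/f₁ − 1/d_o1 = 1/(8.60) − 1/(39.7) = 0.09109, so d_i1 = 10.98 cm.
The intermediate image is 10.98 cm to the right of lens 1, which is 14.2 − (10.98) = 3.220 cm to the left of lens 2, so d_o2 = +3.220 cm.
Lens 2: 1/d_i2 = 1/f₂ − 1/d_o2 = 1/(22.0) − 1/(3.220) = -0.2651, so d_i2 = -3.77 cm.
The final image is virtual, 3.77 cm to the left of lens 2 (overall magnification ≈ -0.32).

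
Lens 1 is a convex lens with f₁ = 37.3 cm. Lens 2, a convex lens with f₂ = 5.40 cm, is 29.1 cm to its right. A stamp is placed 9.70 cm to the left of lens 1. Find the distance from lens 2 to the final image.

6.19 cm

Lens 1: 1/d_i1 = 1/f₁ − 1/d_o1 = 1/(37.3) − 1/(9.70) = -0.07628, so d_i1 = -13.11 cm.
The intermediate image is 13.11 cm to the left of lens 1 (virtual), which is 29.1 − (-13.11) = 42.21 cm to the left of lens 2, so d_o2 = +42.21 cm.
Lens 2: 1/d_i2 = 1/f₂ − 1/d_o2 = 1/(5.40) − 1/(42.21) = 0.1615, so d_i2 = 6.19 cm.
The final image is real, 6.19 cm to the right of lens 2 (overall magnification ≈ -0.20).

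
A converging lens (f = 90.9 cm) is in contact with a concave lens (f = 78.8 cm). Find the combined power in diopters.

P₁ = 1/f₁ = 1/(0.909 m) = +1.100 D; P₂ = 1/f₂ = 1/(-0.788 m) = -1.269 D.
For thin lenses in contact, P = P₁ + P₂ = (+1.100) + (-1.269) = -0.169 D.

P = -0.169 D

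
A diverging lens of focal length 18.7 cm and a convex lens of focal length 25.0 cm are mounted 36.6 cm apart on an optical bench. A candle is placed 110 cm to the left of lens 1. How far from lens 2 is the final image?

47.7 cm

Lens 1 is diverging, so f₁ = −18.7 cm.
Lens 1: 1/d_i1 = 1/f₁ − 1/d_o1 = 1/(-18.7) − 1/(110) = -0.06257, so d_i1 = -15.98 cm.
The intermediate image is 15.98 cm to the left of lens 1 (virtual), which is 36.6 − (-15.98) = 52.58 cm to the left of lens 2, so d_o2 = +52.58 cm.
Lens 2: 1/d_i2 = 1/f₂ − 1/d_o2 = 1/(25.0) − 1/(52.58) = 0.02098, so d_i2 = 47.7 cm.
The final image is real, 47.7 cm to the right of lens 2 (overall magnification ≈ -0.13).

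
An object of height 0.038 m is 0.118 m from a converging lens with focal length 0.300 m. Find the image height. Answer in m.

0.0626 m

1/d_i = 1/f − 1/d_o = 1/(0.3000) − 1/(0.118) = -5.141, so d_i = -0.1945 m.
m = −d_i/d_o = +1.648.
|h_i| = |m|·h_o = 1.648 × 0.038 = 0.0626 m. The image is virtual, upright and enlarged, on the same side as the object.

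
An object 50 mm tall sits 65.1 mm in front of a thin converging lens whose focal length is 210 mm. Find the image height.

72.5 mm

1/d_i = 1/f − 1/d_o = 1/(210.0) − 1/(65.1) = -0.01060, so d_i = -94.35 mm.
m = −d_i/d_o = +1.449.
|h_i| = |m|·h_o = 1.449 × 50 = 72.5 mm. The image is virtual, upright and enlarged, on the same side as the object.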